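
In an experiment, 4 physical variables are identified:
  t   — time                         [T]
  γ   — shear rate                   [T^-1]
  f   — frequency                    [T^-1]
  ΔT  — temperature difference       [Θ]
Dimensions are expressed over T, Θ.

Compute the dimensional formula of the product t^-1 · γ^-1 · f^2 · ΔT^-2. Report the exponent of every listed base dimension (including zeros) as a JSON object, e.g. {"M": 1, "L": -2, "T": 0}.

Exponent matrix [T,Θ] × [t,γ,f,ΔT]:
  T: [ 1 -1 -1  0]
  Θ: [ 0  0  0  1]
  [T]: (-1)·1+(-1)·-1+(2)·-1+(-2)·0 = -2
  [Θ]: (-1)·0+(-1)·0+(2)·0+(-2)·1 = -2
⇒ T^-2 Θ^-2

{"T": -2, "Θ": -2}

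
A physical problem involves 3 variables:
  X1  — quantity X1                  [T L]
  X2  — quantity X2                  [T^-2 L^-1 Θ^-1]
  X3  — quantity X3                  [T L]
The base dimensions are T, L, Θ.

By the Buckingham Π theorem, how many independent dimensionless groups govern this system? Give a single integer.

1

Dimensional matrix (T×L×Θ by X1×X2×X3):
  T: [ 1 -2  1]
  L: [ 1 -1  1]
  Θ: [ 0 -1  0]
Row reduction gives pivot columns X1,X2; rank = 2
Π count = n − r = 3 − 2 = 1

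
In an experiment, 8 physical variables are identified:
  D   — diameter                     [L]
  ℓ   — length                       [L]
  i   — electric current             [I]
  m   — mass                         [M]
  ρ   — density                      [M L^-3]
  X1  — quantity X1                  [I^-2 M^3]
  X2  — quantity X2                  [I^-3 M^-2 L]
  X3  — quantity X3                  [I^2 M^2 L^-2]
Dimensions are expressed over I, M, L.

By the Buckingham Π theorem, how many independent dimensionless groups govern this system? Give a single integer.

5

Write exponents as rows I,M,L / cols D,ℓ,i,m,ρ,X1,X2,X3:
  I: [ 0  0  1  0  0 -2 -3  2]
  M: [ 0  0  0  1  1  3 -2  2]
  L: [ 1  1  0  0 -3  0  1 -2]
Row reduction gives pivot columns D,i,m; rank = 3
Π count = n − r = 8 − 3 = 5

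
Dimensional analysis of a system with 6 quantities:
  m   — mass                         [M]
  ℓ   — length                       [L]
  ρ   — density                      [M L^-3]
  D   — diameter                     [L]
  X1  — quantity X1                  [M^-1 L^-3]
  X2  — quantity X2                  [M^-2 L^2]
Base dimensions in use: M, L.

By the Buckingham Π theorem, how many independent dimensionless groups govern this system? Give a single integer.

Exponent matrix [M,L] × [m,ℓ,ρ,D,X1,X2]:
  M: [ 1  0  1  0 -1 -2]
  L: [ 0  1 -3  1 -3  2]
Row reduction gives pivot columns m,ℓ; rank = 2
n=6, r=2 ⇒ 4 dimensionless groups

4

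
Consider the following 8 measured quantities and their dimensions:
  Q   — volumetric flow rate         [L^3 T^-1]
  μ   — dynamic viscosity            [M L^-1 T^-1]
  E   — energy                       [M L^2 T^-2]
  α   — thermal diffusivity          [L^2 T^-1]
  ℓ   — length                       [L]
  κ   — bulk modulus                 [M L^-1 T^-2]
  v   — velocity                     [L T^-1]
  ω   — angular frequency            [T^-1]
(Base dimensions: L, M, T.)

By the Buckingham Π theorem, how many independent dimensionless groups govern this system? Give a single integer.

5

Write exponents as rows L,M,T / cols Q,μ,E,α,ℓ,κ,v,ω:
  L: [ 3 -1  2  2  1 -1  1  0]
  M: [ 0  1  1  0  0  1  0  0]
  T: [-1 -1 -2 -1  0 -2 -1 -1]
RREF → pivots at {Q,μ,α} ⇒ r = 3
8 vars − rank 3 = 5 Π groups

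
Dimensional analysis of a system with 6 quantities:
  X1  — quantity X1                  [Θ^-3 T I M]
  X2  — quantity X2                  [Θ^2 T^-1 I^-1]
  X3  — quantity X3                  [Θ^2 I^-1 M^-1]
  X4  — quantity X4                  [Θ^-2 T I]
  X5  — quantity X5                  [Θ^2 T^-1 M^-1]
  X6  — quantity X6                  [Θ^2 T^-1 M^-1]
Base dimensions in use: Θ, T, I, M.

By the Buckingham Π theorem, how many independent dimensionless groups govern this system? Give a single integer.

Write exponents as rows Θ,T,I,M / cols X1,X2,X3,X4,X5,X6:
  Θ: [-3  2  2 -2  2  2]
  T: [ 1 -1  0  1 -1 -1]
  I: [ 1 -1 -1  1  0  0]
  M: [ 1  0 -1  0 -1 -1]
Echelon form has 3 nonzero rows (pivots: X1,X2,X3)
6 vars − rank 3 = 3 Π groups

3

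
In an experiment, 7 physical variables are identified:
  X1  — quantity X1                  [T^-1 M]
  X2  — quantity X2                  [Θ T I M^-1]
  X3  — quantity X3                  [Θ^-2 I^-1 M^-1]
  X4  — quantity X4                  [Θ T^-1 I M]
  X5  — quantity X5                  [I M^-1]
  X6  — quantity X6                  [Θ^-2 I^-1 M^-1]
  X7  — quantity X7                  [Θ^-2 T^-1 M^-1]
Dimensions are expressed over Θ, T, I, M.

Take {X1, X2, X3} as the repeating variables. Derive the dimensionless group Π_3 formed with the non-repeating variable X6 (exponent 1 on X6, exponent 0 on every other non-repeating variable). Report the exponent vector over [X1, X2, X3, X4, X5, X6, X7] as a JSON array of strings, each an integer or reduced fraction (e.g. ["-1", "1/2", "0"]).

["0", "0", "-1", "0", "0", "1", "0"]

Exponent matrix [Θ,T,I,M] × [X1,X2,X3,X4,X5,X6,X7]:
  Θ: [ 0  1 -2  1  0 -2 -2]
  T: [-1  1  0 -1  0  0 -1]
  I: [ 0  1 -1  1  1 -1  0]
  M: [ 1 -1 -1  1 -1 -1 -1]
Row reduction gives pivot columns X1,X2,X3; rank = 3
Pivot set = {X1,X2,X3}, free = {X4,X5,X6,X7}
RREF:
  r0: [   1    0    0    2    2    0    3]
  r1: [   0    1    0    1    2    0    2]
  r2: [   0    0    1    0    1    1    2]
  r3: [   0    0    0    0    0    0    0]
Fix exponent of X6 at 1, X4 at 0, X5 at 0, X7 at 0; solve each RREF row for its pivot's exponent:
  r0: exp(X1) + (0)·1 = 0 ⇒ exp(X1) = 0
  r1: exp(X2) + (0)·1 = 0 ⇒ exp(X2) = 0
  r2: exp(X3) + (1)·1 = 0 ⇒ exp(X3) = -1
Π_3 = X3^-1 · X6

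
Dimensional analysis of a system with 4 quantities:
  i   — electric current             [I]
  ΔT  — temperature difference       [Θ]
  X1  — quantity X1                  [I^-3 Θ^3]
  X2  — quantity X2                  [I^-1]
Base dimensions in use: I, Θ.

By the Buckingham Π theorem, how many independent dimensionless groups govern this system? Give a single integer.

2

Dimensional matrix (I×Θ by i×ΔT×X1×X2):
  I: [ 1  0 -3 -1]
  Θ: [ 0  1  3  0]
Row reduction gives pivot columns i,ΔT; rank = 2
n=4, r=2 ⇒ 2 dimensionless groups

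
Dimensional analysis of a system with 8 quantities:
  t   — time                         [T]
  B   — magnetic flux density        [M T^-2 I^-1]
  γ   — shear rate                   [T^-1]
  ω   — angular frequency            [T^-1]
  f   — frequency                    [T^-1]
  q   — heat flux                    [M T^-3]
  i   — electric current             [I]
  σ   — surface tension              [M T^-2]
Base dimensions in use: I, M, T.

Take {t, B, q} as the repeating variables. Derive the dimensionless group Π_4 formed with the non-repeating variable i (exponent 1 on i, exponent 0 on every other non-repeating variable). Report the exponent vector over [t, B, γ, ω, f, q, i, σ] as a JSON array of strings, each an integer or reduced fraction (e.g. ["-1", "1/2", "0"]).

["-1", "1", "0", "0", "0", "-1", "1", "0"]

Dimensional matrix (I×M×T by t×B×γ×ω×f×q×i×σ):
  I: [ 0 -1  0  0  0  0  1  0]
  M: [ 0  1  0  0  0  1  0  1]
  T: [ 1 -2 -1 -1 -1 -3  0 -2]
Echelon form has 3 nonzero rows (pivots: t,B,q)
Pivot set = {t,B,q}, free = {γ,ω,f,i,σ}
RREF:
  r0: [   1    0   -1   -1   -1    0    1    1]
  r1: [   0    1    0    0    0    0   -1    0]
  r2: [   0    0    0    0    0    1    1    1]
Fix exponent of i at 1, γ at 0, ω at 0, f at 0, σ at 0; solve each RREF row for its pivot's exponent:
  r0: exp(t) + (1)·1 = 0 ⇒ exp(t) = -1
  r1: exp(B) + (-1)·1 = 0 ⇒ exp(B) = 1
  r2: exp(q) + (1)·1 = 0 ⇒ exp(q) = -1
Π_4 = t^-1 · B · q^-1 · i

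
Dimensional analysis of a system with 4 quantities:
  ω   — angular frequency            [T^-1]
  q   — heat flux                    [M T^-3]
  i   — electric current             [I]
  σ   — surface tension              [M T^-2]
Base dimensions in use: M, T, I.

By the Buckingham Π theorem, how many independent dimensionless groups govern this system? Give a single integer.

1

Write exponents as rows M,T,I / cols ω,q,i,σ:
  M: [ 0  1  0  1]
  T: [-1 -3  0 -2]
  I: [ 0  0  1  0]
Row reduction gives pivot columns ω,q,i; rank = 3
n=4, r=3 ⇒ 1 dimensionless group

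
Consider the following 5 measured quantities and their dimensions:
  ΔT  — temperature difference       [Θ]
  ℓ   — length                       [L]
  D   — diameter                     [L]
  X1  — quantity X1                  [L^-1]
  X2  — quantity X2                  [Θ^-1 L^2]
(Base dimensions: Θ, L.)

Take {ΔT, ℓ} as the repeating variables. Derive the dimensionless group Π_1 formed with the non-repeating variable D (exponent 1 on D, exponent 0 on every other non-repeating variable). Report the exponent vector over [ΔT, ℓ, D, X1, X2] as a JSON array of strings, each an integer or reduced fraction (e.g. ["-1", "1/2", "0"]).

Exponent matrix [Θ,L] × [ΔT,ℓ,D,X1,X2]:
  Θ: [ 1  0  0  0 -1]
  L: [ 0  1  1 -1  2]
Echelon form has 2 nonzero rows (pivots: ΔT,ℓ)
Pivot set = {ΔT,ℓ}, free = {D,X1,X2}
RREF:
  r0: [   1    0    0    0   -1]
  r1: [   0    1    1   -1    2]
Fix exponent of D at 1, X1 at 0, X2 at 0; solve each RREF row for its pivot's exponent:
  r0: exp(ΔT) + (0)·1 = 0 ⇒ exp(ΔT) = 0
  r1: exp(ℓ) + (1)·1 = 0 ⇒ exp(ℓ) = -1
Π_1 = ℓ^-1 · D

["0", "-1", "1", "0", "0"]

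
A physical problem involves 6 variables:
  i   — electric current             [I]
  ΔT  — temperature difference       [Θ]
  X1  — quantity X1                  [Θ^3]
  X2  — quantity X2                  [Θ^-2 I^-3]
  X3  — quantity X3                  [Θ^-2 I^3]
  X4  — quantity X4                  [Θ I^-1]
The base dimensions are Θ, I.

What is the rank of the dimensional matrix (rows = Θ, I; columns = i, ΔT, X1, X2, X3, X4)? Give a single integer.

2

Write exponents as rows Θ,I / cols i,ΔT,X1,X2,X3,X4:
  Θ: [ 0  1  3 -2 -2  1]
  I: [ 1  0  0 -3  3 -1]
Echelon form has 2 nonzero rows (pivots: i,ΔT)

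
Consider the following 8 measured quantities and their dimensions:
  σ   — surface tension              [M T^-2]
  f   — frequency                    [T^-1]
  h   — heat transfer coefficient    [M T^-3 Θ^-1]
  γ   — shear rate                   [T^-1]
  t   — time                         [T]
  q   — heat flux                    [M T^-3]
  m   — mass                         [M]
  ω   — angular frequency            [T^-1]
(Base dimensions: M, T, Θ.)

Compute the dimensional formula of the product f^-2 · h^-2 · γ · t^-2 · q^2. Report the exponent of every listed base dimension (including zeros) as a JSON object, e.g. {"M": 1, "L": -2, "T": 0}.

{"M": 0, "T": -1, "Θ": 2}

Write exponents as rows M,T,Θ / cols σ,f,h,γ,t,q,m,ω:
  M: [ 1  0  1  0  0  1  1  0]
  T: [-2 -1 -3 -1  1 -3  0 -1]
  Θ: [ 0  0 -1  0  0  0  0  0]
  [M]: (-2)·0+(-2)·1+(1)·0+(-2)·0+(2)·1 = 0
  [T]: (-2)·-1+(-2)·-3+(1)·-1+(-2)·1+(2)·-3 = -1
  [Θ]: (-2)·0+(-2)·-1+(1)·0+(-2)·0+(2)·0 = 2
⇒ T^-1 Θ^2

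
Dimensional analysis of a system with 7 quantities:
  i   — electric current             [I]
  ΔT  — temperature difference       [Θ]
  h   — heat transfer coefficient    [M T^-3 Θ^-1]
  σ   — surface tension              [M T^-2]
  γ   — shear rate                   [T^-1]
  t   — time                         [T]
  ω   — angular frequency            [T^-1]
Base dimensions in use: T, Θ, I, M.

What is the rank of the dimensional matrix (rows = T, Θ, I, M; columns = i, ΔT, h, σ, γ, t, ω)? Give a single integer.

Exponent matrix [T,Θ,I,M] × [i,ΔT,h,σ,γ,t,ω]:
  T: [ 0  0 -3 -2 -1  1 -1]
  Θ: [ 0  1 -1  0  0  0  0]
  I: [ 1  0  0  0  0  0  0]
  M: [ 0  0  1  1  0  0  0]
Row reduction gives pivot columns i,ΔT,h,σ; rank = 4

4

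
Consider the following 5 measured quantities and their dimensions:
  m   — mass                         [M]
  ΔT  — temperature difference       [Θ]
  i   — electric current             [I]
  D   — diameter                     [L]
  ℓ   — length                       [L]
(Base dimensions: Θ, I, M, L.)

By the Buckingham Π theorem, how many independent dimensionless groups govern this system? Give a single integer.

Exponent matrix [Θ,I,M,L] × [m,ΔT,i,D,ℓ]:
  Θ: [ 0  1  0  0  0]
  I: [ 0  0  1  0  0]
  M: [ 1  0  0  0  0]
  L: [ 0  0  0  1  1]
Echelon form has 4 nonzero rows (pivots: m,ΔT,i,D)
n=5, r=4 ⇒ 1 dimensionless group

1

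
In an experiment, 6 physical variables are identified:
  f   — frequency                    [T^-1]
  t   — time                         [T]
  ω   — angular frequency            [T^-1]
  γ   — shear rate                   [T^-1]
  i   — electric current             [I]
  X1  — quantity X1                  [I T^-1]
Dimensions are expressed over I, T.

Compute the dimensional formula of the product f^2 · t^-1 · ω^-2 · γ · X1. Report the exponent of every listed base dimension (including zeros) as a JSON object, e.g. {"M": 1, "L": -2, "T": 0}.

Exponent matrix [I,T] × [f,t,ω,γ,i,X1]:
  I: [ 0  0  0  0  1  1]
  T: [-1  1 -1 -1  0 -1]
  [I]: (2)·0+(-1)·0+(-2)·0+(1)·0+(1)·1 = 1
  [T]: (2)·-1+(-1)·1+(-2)·-1+(1)·-1+(1)·-1 = -3
⇒ I T^-3

{"I": 1, "T": -3}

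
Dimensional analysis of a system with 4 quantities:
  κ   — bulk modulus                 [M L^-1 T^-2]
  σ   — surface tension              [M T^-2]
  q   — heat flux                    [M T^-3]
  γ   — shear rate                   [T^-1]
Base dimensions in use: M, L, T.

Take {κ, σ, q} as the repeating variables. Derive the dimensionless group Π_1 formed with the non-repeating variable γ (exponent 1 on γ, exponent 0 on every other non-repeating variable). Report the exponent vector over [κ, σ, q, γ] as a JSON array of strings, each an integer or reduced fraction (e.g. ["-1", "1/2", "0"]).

Dimensional matrix (M×L×T by κ×σ×q×γ):
  M: [ 1  1  1  0]
  L: [-1  0  0  0]
  T: [-2 -2 -3 -1]
Echelon form has 3 nonzero rows (pivots: κ,σ,q)
Repeat: κ,σ,q; free: γ
RREF:
  r0: [   1    0    0    0]
  r1: [   0    1    0   -1]
  r2: [   0    0    1    1]
Fix exponent of γ at 1; solve each RREF row for its pivot's exponent:
  r0: exp(κ) + (0)·1 = 0 ⇒ exp(κ) = 0
  r1: exp(σ) + (-1)·1 = 0 ⇒ exp(σ) = 1
  r2: exp(q) + (1)·1 = 0 ⇒ exp(q) = -1
Π_1 = σ · q^-1 · γ

["0", "1", "-1", "1"]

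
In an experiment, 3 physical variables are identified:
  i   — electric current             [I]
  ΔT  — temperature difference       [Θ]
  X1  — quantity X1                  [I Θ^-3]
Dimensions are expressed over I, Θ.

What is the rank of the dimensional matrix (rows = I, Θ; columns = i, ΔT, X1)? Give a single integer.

Write exponents as rows I,Θ / cols i,ΔT,X1:
  I: [ 1  0  1]
  Θ: [ 0  1 -3]
Echelon form has 2 nonzero rows (pivots: i,ΔT)

2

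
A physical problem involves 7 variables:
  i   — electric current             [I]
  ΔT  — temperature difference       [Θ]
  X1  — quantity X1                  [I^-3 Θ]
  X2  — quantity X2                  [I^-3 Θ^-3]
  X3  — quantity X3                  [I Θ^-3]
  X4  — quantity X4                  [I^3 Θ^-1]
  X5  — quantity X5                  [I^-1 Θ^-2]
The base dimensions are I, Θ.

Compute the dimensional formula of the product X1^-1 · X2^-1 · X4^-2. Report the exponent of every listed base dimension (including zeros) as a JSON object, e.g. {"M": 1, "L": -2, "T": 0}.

Dimensional matrix (I×Θ by i×ΔT×X1×X2×X3×X4×X5):
  I: [ 1  0 -3 -3  1  3 -1]
  Θ: [ 0  1  1 -3 -3 -1 -2]
  [I]: (-1)·-3+(-1)·-3+(-2)·3 = 0
  [Θ]: (-1)·1+(-1)·-3+(-2)·-1 = 4
⇒ Θ^4

{"I": 0, "Θ": 4}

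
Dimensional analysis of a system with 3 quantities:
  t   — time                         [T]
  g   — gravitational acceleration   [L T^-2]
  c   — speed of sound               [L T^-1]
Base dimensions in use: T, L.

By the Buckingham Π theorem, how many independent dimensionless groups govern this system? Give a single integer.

Exponent matrix [T,L] × [t,g,c]:
  T: [ 1 -2 -1]
  L: [ 0  1  1]
Echelon form has 2 nonzero rows (pivots: t,g)
3 vars − rank 2 = 1 Π group

1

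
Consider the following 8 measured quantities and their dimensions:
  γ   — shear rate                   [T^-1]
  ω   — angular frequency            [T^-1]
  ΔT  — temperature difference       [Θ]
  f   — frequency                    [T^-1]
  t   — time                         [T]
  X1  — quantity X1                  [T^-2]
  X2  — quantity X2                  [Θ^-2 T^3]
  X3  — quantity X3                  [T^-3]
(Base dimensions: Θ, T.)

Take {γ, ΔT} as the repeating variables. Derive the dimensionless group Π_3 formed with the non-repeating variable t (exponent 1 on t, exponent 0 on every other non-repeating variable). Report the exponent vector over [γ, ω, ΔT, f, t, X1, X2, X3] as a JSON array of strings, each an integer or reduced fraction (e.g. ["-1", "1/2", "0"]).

Exponent matrix [Θ,T] × [γ,ω,ΔT,f,t,X1,X2,X3]:
  Θ: [ 0  0  1  0  0  0 -2  0]
  T: [-1 -1  0 -1  1 -2  3 -3]
Echelon form has 2 nonzero rows (pivots: γ,ΔT)
Repeat: γ,ΔT; free: ω,f,t,X1,X2,X3
RREF:
  r0: [   1    1    0    1   -1    2   -3    3]
  r1: [   0    0    1    0    0    0   -2    0]
Fix exponent of t at 1, ω at 0, f at 0, X1 at 0, X2 at 0, X3 at 0; solve each RREF row for its pivot's exponent:
  r0: exp(γ) + (-1)·1 = 0 ⇒ exp(γ) = 1
  r1: exp(ΔT) + (0)·1 = 0 ⇒ exp(ΔT) = 0
Π_3 = γ · t

["1", "0", "0", "0", "1", "0", "0", "0"]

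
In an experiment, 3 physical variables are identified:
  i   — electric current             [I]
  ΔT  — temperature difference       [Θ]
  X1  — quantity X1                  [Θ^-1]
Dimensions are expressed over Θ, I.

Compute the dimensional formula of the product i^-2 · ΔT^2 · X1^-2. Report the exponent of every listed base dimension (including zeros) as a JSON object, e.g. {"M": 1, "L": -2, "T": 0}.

Write exponents as rows Θ,I / cols i,ΔT,X1:
  Θ: [ 0  1 -1]
  I: [ 1  0  0]
  [Θ]: (-2)·0+(2)·1+(-2)·-1 = 4
  [I]: (-2)·1+(2)·0+(-2)·0 = -2
⇒ Θ^4 I^-2

{"Θ": 4, "I": -2}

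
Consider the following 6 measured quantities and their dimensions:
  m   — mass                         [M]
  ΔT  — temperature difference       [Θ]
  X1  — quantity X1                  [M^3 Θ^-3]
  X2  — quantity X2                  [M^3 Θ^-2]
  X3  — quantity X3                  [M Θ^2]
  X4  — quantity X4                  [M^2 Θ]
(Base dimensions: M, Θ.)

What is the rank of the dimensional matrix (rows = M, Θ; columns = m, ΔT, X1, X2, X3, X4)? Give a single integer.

2

Exponent matrix [M,Θ] × [m,ΔT,X1,X2,X3,X4]:
  M: [ 1  0  3  3  1  2]
  Θ: [ 0  1 -3 -2  2  1]
Row reduction gives pivot columns m,ΔT; rank = 2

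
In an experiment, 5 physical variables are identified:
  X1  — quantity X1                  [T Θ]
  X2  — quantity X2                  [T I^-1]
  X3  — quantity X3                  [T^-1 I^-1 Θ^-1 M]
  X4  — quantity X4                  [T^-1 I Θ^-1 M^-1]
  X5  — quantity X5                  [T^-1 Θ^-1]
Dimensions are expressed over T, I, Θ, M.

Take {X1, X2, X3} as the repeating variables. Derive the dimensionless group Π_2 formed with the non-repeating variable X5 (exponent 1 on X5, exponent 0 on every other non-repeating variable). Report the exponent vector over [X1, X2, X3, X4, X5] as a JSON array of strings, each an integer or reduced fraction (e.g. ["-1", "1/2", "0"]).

["1", "0", "0", "0", "1"]

Dimensional matrix (T×I×Θ×M by X1×X2×X3×X4×X5):
  T: [ 1  1 -1 -1 -1]
  I: [ 0 -1 -1  1  0]
  Θ: [ 1  0 -1 -1 -1]
  M: [ 0  0  1 -1  0]
RREF → pivots at {X1,X2,X3} ⇒ r = 3
Pivot set = {X1,X2,X3}, free = {X4,X5}
RREF:
  r0: [   1    0    0   -2   -1]
  r1: [   0    1    0    0    0]
  r2: [   0    0    1   -1    0]
  r3: [   0    0    0    0    0]
Fix exponent of X5 at 1, X4 at 0; solve each RREF row for its pivot's exponent:
  r0: exp(X1) + (-1)·1 = 0 ⇒ exp(X1) = 1
  r1: exp(X2) + (0)·1 = 0 ⇒ exp(X2) = 0
  r2: exp(X3) + (0)·1 = 0 ⇒ exp(X3) = 0
Π_2 = X1 · X5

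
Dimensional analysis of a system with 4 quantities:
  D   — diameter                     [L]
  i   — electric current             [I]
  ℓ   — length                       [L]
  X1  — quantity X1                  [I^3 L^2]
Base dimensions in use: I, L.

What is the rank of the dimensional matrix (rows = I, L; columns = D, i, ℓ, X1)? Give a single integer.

2

Write exponents as rows I,L / cols D,i,ℓ,X1:
  I: [ 0  1  0  3]
  L: [ 1  0  1  2]
Echelon form has 2 nonzero rows (pivots: D,i)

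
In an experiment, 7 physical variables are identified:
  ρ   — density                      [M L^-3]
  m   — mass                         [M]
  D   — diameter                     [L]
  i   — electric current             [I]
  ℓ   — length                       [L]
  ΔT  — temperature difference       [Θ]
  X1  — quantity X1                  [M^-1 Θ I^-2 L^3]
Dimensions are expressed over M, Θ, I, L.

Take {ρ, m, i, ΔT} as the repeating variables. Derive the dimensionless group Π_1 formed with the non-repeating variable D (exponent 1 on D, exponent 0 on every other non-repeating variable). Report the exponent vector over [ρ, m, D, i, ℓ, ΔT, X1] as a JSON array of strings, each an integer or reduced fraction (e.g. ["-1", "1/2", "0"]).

Dimensional matrix (M×Θ×I×L by ρ×m×D×i×ℓ×ΔT×X1):
  M: [ 1  1  0  0  0  0 -1]
  Θ: [ 0  0  0  0  0  1  1]
  I: [ 0  0  0  1  0  0 -2]
  L: [-3  0  1  0  1  0  3]
Echelon form has 4 nonzero rows (pivots: ρ,m,i,ΔT)
Repeat: ρ,m,i,ΔT; free: D,ℓ,X1
RREF:
  r0: [   1    0 -1/3    0 -1/3    0   -1]
  r1: [   0    1  1/3    0  1/3    0    0]
  r2: [   0    0    0    1    0    0   -2]
  r3: [   0    0    0    0    0    1    1]
Fix exponent of D at 1, ℓ at 0, X1 at 0; solve each RREF row for its pivot's exponent:
  r0: exp(ρ) + (-1/3)·1 = 0 ⇒ exp(ρ) = 1/3
  r1: exp(m) + (1/3)·1 = 0 ⇒ exp(m) = -1/3
  r2: exp(i) + (0)·1 = 0 ⇒ exp(i) = 0
  r3: exp(ΔT) + (0)·1 = 0 ⇒ exp(ΔT) = 0
Π_1 = ρ^(1/3) · m^(-1/3) · D

["1/3", "-1/3", "1", "0", "0", "0", "0"]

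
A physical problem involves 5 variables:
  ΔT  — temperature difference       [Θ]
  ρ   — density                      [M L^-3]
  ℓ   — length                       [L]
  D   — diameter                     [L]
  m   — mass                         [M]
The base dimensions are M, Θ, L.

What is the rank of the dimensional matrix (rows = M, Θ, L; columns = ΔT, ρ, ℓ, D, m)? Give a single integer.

3

Dimensional matrix (M×Θ×L by ΔT×ρ×ℓ×D×m):
  M: [ 0  1  0  0  1]
  Θ: [ 1  0  0  0  0]
  L: [ 0 -3  1  1  0]
RREF → pivots at {ΔT,ρ,ℓ} ⇒ r = 3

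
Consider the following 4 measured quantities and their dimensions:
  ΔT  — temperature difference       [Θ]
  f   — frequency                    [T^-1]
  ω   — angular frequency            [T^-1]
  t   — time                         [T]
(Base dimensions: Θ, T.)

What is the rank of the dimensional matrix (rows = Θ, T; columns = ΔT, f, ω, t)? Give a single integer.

Write exponents as rows Θ,T / cols ΔT,f,ω,t:
  Θ: [ 1  0  0  0]
  T: [ 0 -1 -1  1]
Echelon form has 2 nonzero rows (pivots: ΔT,f)

2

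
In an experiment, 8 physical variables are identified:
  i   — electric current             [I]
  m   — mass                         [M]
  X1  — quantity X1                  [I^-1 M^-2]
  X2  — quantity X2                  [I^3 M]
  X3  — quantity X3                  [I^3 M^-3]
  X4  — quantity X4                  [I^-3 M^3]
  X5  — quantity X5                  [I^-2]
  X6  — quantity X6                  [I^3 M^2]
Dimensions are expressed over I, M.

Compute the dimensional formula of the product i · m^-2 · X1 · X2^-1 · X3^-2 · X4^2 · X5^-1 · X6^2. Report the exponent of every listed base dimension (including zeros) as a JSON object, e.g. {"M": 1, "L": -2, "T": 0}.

{"I": -7, "M": 11}

Dimensional matrix (I×M by i×m×X1×X2×X3×X4×X5×X6):
  I: [ 1  0 -1  3  3 -3 -2  3]
  M: [ 0  1 -2  1 -3  3  0  2]
  [I]: (1)·1+(-2)·0+(1)·-1+(-1)·3+(-2)·3+(2)·-3+(-1)·-2+(2)·3 = -7
  [M]: (1)·0+(-2)·1+(1)·-2+(-1)·1+(-2)·-3+(2)·3+(-1)·0+(2)·2 = 11
⇒ I^-7 M^11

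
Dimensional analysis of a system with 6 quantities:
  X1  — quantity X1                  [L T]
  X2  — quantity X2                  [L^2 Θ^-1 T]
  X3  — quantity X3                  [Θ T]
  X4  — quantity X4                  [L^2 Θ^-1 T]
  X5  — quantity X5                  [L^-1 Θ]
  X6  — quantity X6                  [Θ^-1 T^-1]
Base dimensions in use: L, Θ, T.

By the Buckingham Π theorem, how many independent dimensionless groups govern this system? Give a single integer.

Exponent matrix [L,Θ,T] × [X1,X2,X3,X4,X5,X6]:
  L: [ 1  2  0  2 -1  0]
  Θ: [ 0 -1  1 -1  1 -1]
  T: [ 1  1  1  1  0 -1]
Echelon form has 2 nonzero rows (pivots: X1,X2)
Π count = n − r = 6 − 2 = 4

4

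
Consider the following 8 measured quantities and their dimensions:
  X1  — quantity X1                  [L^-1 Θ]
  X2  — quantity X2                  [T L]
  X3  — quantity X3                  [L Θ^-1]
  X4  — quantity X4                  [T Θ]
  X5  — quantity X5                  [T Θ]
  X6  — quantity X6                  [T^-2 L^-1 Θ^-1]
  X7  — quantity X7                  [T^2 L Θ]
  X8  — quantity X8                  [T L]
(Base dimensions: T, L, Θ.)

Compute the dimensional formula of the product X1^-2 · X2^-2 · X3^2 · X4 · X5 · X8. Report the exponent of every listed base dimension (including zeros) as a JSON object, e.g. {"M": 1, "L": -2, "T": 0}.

{"T": 1, "L": 3, "Θ": -2}

Dimensional matrix (T×L×Θ by X1×X2×X3×X4×X5×X6×X7×X8):
  T: [ 0  1  0  1  1 -2  2  1]
  L: [-1  1  1  0  0 -1  1  1]
  Θ: [ 1  0 -1  1  1 -1  1  0]
  [T]: (-2)·0+(-2)·1+(2)·0+(1)·1+(1)·1+(1)·1 = 1
  [L]: (-2)·-1+(-2)·1+(2)·1+(1)·0+(1)·0+(1)·1 = 3
  [Θ]: (-2)·1+(-2)·0+(2)·-1+(1)·1+(1)·1+(1)·0 = -2
⇒ T L^3 Θ^-2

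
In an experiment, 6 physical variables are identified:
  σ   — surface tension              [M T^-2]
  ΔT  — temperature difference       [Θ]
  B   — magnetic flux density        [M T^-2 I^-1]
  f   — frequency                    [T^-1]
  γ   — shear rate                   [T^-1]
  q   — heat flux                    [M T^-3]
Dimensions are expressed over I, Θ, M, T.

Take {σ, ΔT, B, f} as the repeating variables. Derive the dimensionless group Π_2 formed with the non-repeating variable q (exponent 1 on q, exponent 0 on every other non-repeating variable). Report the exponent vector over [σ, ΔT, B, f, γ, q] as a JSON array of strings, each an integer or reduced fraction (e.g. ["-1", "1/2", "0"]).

Exponent matrix [I,Θ,M,T] × [σ,ΔT,B,f,γ,q]:
  I: [ 0  0 -1  0  0  0]
  Θ: [ 0  1  0  0  0  0]
  M: [ 1  0  1  0  0  1]
  T: [-2  0 -2 -1 -1 -3]
Row reduction gives pivot columns σ,ΔT,B,f; rank = 4
Repeat: σ,ΔT,B,f; free: γ,q
RREF:
  r0: [   1    0    0    0    0    1]
  r1: [   0    1    0    0    0    0]
  r2: [   0    0    1    0    0    0]
  r3: [   0    0    0    1    1    1]
Fix exponent of q at 1, γ at 0; solve each RREF row for its pivot's exponent:
  r0: exp(σ) + (1)·1 = 0 ⇒ exp(σ) = -1
  r1: exp(ΔT) + (0)·1 = 0 ⇒ exp(ΔT) = 0
  r2: exp(B) + (0)·1 = 0 ⇒ exp(B) = 0
  r3: exp(f) + (1)·1 = 0 ⇒ exp(f) = -1
Π_2 = σ^-1 · f^-1 · q

["-1", "0", "0", "-1", "0", "1"]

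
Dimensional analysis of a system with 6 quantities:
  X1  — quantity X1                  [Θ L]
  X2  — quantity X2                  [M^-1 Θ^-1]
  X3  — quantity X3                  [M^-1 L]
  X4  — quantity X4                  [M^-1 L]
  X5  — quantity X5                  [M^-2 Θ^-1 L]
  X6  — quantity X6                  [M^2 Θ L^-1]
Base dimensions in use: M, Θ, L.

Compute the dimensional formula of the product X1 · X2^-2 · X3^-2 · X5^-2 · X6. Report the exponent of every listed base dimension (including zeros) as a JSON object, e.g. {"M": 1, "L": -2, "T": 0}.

{"M": 10, "Θ": 6, "L": -4}

Write exponents as rows M,Θ,L / cols X1,X2,X3,X4,X5,X6:
  M: [ 0 -1 -1 -1 -2  2]
  Θ: [ 1 -1  0  0 -1  1]
  L: [ 1  0  1  1  1 -1]
  [M]: (1)·0+(-2)·-1+(-2)·-1+(-2)·-2+(1)·2 = 10
  [Θ]: (1)·1+(-2)·-1+(-2)·0+(-2)·-1+(1)·1 = 6
  [L]: (1)·1+(-2)·0+(-2)·1+(-2)·1+(1)·-1 = -4
⇒ M^10 Θ^6 L^-4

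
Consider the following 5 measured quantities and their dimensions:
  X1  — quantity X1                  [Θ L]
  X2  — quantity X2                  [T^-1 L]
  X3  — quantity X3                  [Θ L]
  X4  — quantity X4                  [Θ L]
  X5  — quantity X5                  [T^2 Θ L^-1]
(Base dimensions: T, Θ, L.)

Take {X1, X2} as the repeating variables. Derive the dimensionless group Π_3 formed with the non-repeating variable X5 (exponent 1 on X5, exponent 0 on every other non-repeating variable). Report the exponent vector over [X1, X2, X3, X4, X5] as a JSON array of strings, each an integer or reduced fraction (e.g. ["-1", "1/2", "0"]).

Write exponents as rows T,Θ,L / cols X1,X2,X3,X4,X5:
  T: [ 0 -1  0  0  2]
  Θ: [ 1  0  1  1  1]
  L: [ 1  1  1  1 -1]
RREF → pivots at {X1,X2} ⇒ r = 2
Repeat: X1,X2; free: X3,X4,X5
RREF:
  r0: [   1    0    1    1    1]
  r1: [   0    1    0    0   -2]
  r2: [   0    0    0    0    0]
Fix exponent of X5 at 1, X3 at 0, X4 at 0; solve each RREF row for its pivot's exponent:
  r0: exp(X1) + (1)·1 = 0 ⇒ exp(X1) = -1
  r1: exp(X2) + (-2)·1 = 0 ⇒ exp(X2) = 2
Π_3 = X1^-1 · X2^2 · X5

["-1", "2", "0", "0", "1"]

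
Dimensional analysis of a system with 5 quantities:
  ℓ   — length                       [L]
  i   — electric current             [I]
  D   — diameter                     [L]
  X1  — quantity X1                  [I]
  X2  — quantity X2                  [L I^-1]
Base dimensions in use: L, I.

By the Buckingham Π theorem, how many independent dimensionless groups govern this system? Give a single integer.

Exponent matrix [L,I] × [ℓ,i,D,X1,X2]:
  L: [ 1  0  1  0  1]
  I: [ 0  1  0  1 -1]
RREF → pivots at {ℓ,i} ⇒ r = 2
n=5, r=2 ⇒ 3 dimensionless groups

3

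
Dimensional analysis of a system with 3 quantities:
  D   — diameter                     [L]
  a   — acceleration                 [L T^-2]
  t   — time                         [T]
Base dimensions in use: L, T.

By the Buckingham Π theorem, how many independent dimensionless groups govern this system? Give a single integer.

1

Exponent matrix [L,T] × [D,a,t]:
  L: [ 1  1  0]
  T: [ 0 -2  1]
RREF → pivots at {D,a} ⇒ r = 2
n=3, r=2 ⇒ 1 dimensionless group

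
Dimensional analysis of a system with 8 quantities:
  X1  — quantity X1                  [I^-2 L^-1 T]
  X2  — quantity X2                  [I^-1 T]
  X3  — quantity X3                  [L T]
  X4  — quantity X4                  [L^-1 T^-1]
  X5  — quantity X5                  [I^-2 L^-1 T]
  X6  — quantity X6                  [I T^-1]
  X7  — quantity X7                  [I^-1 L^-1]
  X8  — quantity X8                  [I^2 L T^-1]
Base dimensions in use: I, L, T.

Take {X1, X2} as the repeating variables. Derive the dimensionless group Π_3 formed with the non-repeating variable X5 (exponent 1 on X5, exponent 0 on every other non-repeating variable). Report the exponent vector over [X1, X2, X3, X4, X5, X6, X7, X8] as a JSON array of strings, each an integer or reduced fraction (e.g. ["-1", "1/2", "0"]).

Dimensional matrix (I×L×T by X1×X2×X3×X4×X5×X6×X7×X8):
  I: [-2 -1  0  0 -2  1 -1  2]
  L: [-1  0  1 -1 -1  0 -1  1]
  T: [ 1  1  1 -1  1 -1  0 -1]
Row reduction gives pivot columns X1,X2; rank = 2
Pivot set = {X1,X2}, free = {X3,X4,X5,X6,X7,X8}
RREF:
  r0: [   1    0   -1    1    1    0    1   -1]
  r1: [   0    1    2   -2    0   -1   -1    0]
  r2: [   0    0    0    0    0    0    0    0]
Fix exponent of X5 at 1, X3 at 0, X4 at 0, X6 at 0, X7 at 0, X8 at 0; solve each RREF row for its pivot's exponent:
  r0: exp(X1) + (1)·1 = 0 ⇒ exp(X1) = -1
  r1: exp(X2) + (0)·1 = 0 ⇒ exp(X2) = 0
Π_3 = X1^-1 · X5

["-1", "0", "0", "0", "1", "0", "0", "0"]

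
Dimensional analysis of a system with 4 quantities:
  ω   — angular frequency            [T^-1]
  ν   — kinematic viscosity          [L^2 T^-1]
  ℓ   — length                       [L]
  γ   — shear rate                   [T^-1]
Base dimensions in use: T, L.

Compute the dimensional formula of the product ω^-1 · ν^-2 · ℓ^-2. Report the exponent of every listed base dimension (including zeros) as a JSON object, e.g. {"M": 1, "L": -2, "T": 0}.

{"T": 3, "L": -6}

Dimensional matrix (T×L by ω×ν×ℓ×γ):
  T: [-1 -1  0 -1]
  L: [ 0  2  1  0]
  [T]: (-1)·-1+(-2)·-1+(-2)·0 = 3
  [L]: (-1)·0+(-2)·2+(-2)·1 = -6
⇒ T^3 L^-6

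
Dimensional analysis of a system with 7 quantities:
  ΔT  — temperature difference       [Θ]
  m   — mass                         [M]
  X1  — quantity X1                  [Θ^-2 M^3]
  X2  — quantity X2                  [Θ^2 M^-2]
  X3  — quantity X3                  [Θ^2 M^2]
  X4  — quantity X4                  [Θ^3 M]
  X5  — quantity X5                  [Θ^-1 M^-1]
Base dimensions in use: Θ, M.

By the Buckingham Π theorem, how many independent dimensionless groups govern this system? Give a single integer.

5

Dimensional matrix (Θ×M by ΔT×m×X1×X2×X3×X4×X5):
  Θ: [ 1  0 -2  2  2  3 -1]
  M: [ 0  1  3 -2  2  1 -1]
Echelon form has 2 nonzero rows (pivots: ΔT,m)
Π count = n − r = 7 − 2 = 5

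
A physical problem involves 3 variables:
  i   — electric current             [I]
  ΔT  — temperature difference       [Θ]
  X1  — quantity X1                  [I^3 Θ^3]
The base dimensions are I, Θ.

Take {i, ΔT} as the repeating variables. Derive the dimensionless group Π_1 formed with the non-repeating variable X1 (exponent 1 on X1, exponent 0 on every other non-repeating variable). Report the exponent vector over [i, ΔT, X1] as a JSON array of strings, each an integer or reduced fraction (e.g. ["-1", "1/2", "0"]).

Exponent matrix [I,Θ] × [i,ΔT,X1]:
  I: [ 1  0  3]
  Θ: [ 0  1  3]
RREF → pivots at {i,ΔT} ⇒ r = 2
Repeat: i,ΔT; free: X1
RREF:
  r0: [   1    0    3]
  r1: [   0    1    3]
Fix exponent of X1 at 1; solve each RREF row for its pivot's exponent:
  r0: exp(i) + (3)·1 = 0 ⇒ exp(i) = -3
  r1: exp(ΔT) + (3)·1 = 0 ⇒ exp(ΔT) = -3
Π_1 = i^-3 · ΔT^-3 · X1

["-3", "-3", "1"]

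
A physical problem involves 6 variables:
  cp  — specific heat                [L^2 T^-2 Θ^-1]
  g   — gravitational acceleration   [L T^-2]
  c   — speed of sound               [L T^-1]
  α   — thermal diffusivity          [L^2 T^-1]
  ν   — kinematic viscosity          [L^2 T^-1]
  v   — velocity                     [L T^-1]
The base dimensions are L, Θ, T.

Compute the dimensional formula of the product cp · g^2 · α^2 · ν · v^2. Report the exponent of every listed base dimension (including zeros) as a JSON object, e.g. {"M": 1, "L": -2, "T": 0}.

Exponent matrix [L,Θ,T] × [cp,g,c,α,ν,v]:
  L: [ 2  1  1  2  2  1]
  Θ: [-1  0  0  0  0  0]
  T: [-2 -2 -1 -1 -1 -1]
  [L]: (1)·2+(2)·1+(2)·2+(1)·2+(2)·1 = 12
  [Θ]: (1)·-1+(2)·0+(2)·0+(1)·0+(2)·0 = -1
  [T]: (1)·-2+(2)·-2+(2)·-1+(1)·-1+(2)·-1 = -11
⇒ L^12 Θ^-1 T^-11

{"L": 12, "Θ": -1, "T": -11}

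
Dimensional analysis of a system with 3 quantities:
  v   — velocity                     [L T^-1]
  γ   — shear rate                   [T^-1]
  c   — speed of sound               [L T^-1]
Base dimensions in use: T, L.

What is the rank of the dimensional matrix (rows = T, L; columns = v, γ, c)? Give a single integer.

Write exponents as rows T,L / cols v,γ,c:
  T: [-1 -1 -1]
  L: [ 1  0  1]
RREF → pivots at {v,γ} ⇒ r = 2

2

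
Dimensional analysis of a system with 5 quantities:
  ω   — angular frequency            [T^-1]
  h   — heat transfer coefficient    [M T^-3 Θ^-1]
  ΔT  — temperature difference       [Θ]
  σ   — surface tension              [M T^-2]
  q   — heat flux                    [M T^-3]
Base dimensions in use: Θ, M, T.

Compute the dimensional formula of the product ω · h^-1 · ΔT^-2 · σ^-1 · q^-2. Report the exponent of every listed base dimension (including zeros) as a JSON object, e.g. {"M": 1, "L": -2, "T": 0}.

Write exponents as rows Θ,M,T / cols ω,h,ΔT,σ,q:
  Θ: [ 0 -1  1  0  0]
  M: [ 0  1  0  1  1]
  T: [-1 -3  0 -2 -3]
  [Θ]: (1)·0+(-1)·-1+(-2)·1+(-1)·0+(-2)·0 = -1
  [M]: (1)·0+(-1)·1+(-2)·0+(-1)·1+(-2)·1 = -4
  [T]: (1)·-1+(-1)·-3+(-2)·0+(-1)·-2+(-2)·-3 = 10
⇒ Θ^-1 M^-4 T^10

{"Θ": -1, "M": -4, "T": 10}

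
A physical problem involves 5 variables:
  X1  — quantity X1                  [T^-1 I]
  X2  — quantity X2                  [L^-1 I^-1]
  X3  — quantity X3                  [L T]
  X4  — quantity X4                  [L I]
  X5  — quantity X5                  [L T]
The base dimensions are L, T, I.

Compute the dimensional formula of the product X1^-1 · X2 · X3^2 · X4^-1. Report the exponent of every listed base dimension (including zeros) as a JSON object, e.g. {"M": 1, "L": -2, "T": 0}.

Dimensional matrix (L×T×I by X1×X2×X3×X4×X5):
  L: [ 0 -1  1  1  1]
  T: [-1  0  1  0  1]
  I: [ 1 -1  0  1  0]
  [L]: (-1)·0+(1)·-1+(2)·1+(-1)·1 = 0
  [T]: (-1)·-1+(1)·0+(2)·1+(-1)·0 = 3
  [I]: (-1)·1+(1)·-1+(2)·0+(-1)·1 = -3
⇒ T^3 I^-3

{"L": 0, "T": 3, "I": -3}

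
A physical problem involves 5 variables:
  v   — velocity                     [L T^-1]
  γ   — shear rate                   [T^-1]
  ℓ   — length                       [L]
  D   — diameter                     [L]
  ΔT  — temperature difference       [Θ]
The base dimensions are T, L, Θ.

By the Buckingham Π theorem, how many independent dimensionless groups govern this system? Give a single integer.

Write exponents as rows T,L,Θ / cols v,γ,ℓ,D,ΔT:
  T: [-1 -1  0  0  0]
  L: [ 1  0  1  1  0]
  Θ: [ 0  0  0  0  1]
Row reduction gives pivot columns v,γ,ΔT; rank = 3
Π count = n − r = 5 − 3 = 2

2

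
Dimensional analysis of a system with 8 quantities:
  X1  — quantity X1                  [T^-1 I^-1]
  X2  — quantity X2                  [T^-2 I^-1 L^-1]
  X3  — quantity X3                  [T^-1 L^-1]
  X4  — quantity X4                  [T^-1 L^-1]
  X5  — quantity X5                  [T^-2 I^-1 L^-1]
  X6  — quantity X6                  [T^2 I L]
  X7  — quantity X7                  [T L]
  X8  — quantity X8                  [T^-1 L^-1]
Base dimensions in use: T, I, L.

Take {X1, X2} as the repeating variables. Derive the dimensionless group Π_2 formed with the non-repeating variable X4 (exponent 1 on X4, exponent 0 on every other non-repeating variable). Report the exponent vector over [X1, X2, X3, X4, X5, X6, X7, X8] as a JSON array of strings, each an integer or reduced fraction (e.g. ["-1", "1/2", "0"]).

["1", "-1", "0", "1", "0", "0", "0", "0"]

Exponent matrix [T,I,L] × [X1,X2,X3,X4,X5,X6,X7,X8]:
  T: [-1 -2 -1 -1 -2  2  1 -1]
  I: [-1 -1  0  0 -1  1  0  0]
  L: [ 0 -1 -1 -1 -1  1  1 -1]
Row reduction gives pivot columns X1,X2; rank = 2
Pivot set = {X1,X2}, free = {X3,X4,X5,X6,X7,X8}
RREF:
  r0: [   1    0   -1   -1    0    0    1   -1]
  r1: [   0    1    1    1    1   -1   -1    1]
  r2: [   0    0    0    0    0    0    0    0]
Fix exponent of X4 at 1, X3 at 0, X5 at 0, X6 at 0, X7 at 0, X8 at 0; solve each RREF row for its pivot's exponent:
  r0: exp(X1) + (-1)·1 = 0 ⇒ exp(X1) = 1
  r1: exp(X2) + (1)·1 = 0 ⇒ exp(X2) = -1
Π_2 = X1 · X2^-1 · X4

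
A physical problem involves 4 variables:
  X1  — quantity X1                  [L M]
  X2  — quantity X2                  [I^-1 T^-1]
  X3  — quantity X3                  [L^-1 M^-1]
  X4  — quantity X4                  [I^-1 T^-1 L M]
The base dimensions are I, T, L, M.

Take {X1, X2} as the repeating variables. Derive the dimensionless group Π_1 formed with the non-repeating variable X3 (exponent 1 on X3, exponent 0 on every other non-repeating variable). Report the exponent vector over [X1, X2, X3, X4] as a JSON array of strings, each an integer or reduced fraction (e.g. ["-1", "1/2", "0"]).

Dimensional matrix (I×T×L×M by X1×X2×X3×X4):
  I: [ 0 -1  0 -1]
  T: [ 0 -1  0 -1]
  L: [ 1  0 -1  1]
  M: [ 1  0 -1  1]
Row reduction gives pivot columns X1,X2; rank = 2
Repeat: X1,X2; free: X3,X4
RREF:
  r0: [   1    0   -1    1]
  r1: [   0    1    0    1]
  r2: [   0    0    0    0]
  r3: [   0    0    0    0]
Fix exponent of X3 at 1, X4 at 0; solve each RREF row for its pivot's exponent:
  r0: exp(X1) + (-1)·1 = 0 ⇒ exp(X1) = 1
  r1: exp(X2) + (0)·1 = 0 ⇒ exp(X2) = 0
Π_1 = X1 · X3

["1", "0", "1", "0"]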